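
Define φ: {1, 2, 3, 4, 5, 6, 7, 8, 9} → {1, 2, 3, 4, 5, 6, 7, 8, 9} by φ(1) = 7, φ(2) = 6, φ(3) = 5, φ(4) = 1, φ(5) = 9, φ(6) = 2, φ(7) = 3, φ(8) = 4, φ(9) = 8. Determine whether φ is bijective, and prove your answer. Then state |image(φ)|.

9

The values 7, 6, 5, 1, 9, 2, 3, 4, 8 are a permutation of {1, 2, 3, 4, 5, 6, 7, 8, 9}: each element appears exactly once.
So φ is injective and surjective, hence bijective.
The image of φ is {1, 2, 3, 4, 5, 6, 7, 8, 9}, which has 9 elements.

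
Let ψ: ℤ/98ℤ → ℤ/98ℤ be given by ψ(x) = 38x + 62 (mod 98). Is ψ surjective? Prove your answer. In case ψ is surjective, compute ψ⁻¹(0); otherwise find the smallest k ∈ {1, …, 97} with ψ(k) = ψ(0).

Since gcd(38, 98) = 2, we have 38x ≡ 0 (mod 2) for all x, so ψ(x) ≡ 0 (mod 2).
But 1 ≢ 0 (mod 2), so 1 ∈ ℤ/98ℤ has no preimage. Thus ψ is not surjective.
Since ψ is not surjective, we find the least positive k with ψ(k) = ψ(0): this means 38k ≡ 0 (mod 98), i.e. 98 ∣ 38k. Since gcd(38, 98) = 2, dividing through by 2 this holds exactly when 49 ∣ 19k, and as gcd(19, 49) = 1, exactly when 49 ∣ k.
The smallest positive such k is 49.

49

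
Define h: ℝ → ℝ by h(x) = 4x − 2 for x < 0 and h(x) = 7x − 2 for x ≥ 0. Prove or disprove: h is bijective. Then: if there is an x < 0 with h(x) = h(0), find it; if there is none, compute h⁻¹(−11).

-9/4

Both pieces are strictly increasing (slopes 4 and 7), so each is injective on its own interval.
The left piece maps (−∞, 0) onto (−∞, −2); the right piece maps [0, ∞) onto [−2, ∞).
Since −2 = −2, the images partition ℝ: h is injective and surjective, hence bijective.
Because the two images are disjoint, no x < 0 has h(x) = h(0), so we compute h⁻¹(−11): −11 lies in (−∞, −2), so solve 4x − 2 = −11: x = (−11 + 2)/4 = −9/4.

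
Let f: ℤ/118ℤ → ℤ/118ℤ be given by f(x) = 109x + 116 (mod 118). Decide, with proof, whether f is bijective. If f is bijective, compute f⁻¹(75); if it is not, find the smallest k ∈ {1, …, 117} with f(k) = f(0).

57

Suppose f(a) = f(b) in ℤ/118ℤ. Then 109a + 116 ≡ 109b + 116 (mod 118), thus 109(a − b) ≡ 0 (mod 118).
Since gcd(109, 118) = 1, 109 is invertible modulo 118, hence a − b ≡ 0 (mod 118), i.e. a = b.
We now compute 109⁻¹ mod 118 explicitly. Euclid's algorithm: 118 = 1·109 + 9, 109 = 12·9 + 1; back-substituting gives 1 = 13·109 − 12·118, so 109⁻¹ ≡ 13 (mod 118).
Then y ↦ 13(y − 116) is a two-sided inverse to f, so every y ∈ ℤ/118ℤ has a preimage.
Thus f is bijective.
Since f is bijective, we compute f⁻¹(75): solve 109x + 116 ≡ 75 (mod 118), i.e. 109x ≡ 77 (mod 118).
Multiplying by 109⁻¹ = 13 gives x ≡ 13·77 = 1001 = 8·118 + 57 ≡ 57 (mod 118).
Check: f(57) = 109·57 + 116 = 6329 = 53·118 + 75 ≡ 75 (mod 118).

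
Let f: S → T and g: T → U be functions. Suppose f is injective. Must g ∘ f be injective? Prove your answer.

No. Take S = T = U = {0, 1}, f = identity (injective), and g(x) = 0 for every x.
Then (g ∘ f)(0) = 0 = (g ∘ f)(1) with 0 ≠ 1, so g ∘ f is not injective.

not injective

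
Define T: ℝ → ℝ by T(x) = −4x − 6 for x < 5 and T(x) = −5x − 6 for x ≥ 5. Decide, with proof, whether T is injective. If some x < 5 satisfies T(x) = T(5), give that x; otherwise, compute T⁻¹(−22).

Both pieces are strictly decreasing (slopes −4 and −5), so each is injective on its own interval.
The left piece maps (−∞, 5) onto (−26, ∞); the right piece maps [5, ∞) onto (−∞, −31].
These images are disjoint, so no value is attained by both pieces. So T is injective.
Because the two images are disjoint, no x < 5 has T(x) = T(5), so we compute T⁻¹(−22): −22 lies in (−26, ∞), so solve −4x − 6 = −22: x = (−22 + 6)/(−4) = 4.

4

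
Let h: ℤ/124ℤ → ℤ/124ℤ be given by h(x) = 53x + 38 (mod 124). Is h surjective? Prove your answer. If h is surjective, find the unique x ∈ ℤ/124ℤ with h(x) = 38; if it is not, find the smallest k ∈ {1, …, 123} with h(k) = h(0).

0

Since gcd(53, 124) = 1, 53 is invertible modulo 124. Euclid's algorithm: 124 = 2·53 + 18, 53 = 2·18 + 17, 18 = 1·17 + 1; back-substituting gives 1 = 117·53 − 50·124, so 53⁻¹ ≡ 117 (mod 124).
For any y ∈ ℤ/124ℤ, x = 117(y − 38) mod 124 satisfies h(x) = 53·117(y − 38) + 38 ≡ y (since 53·117 ≡ 1 mod 124). So every y has a preimage.
So h is surjective.
Since h is surjective, we find h⁻¹(38): we need 53x ≡ 38 − 38 ≡ 0 (mod 124). Using 53⁻¹ = 117: x ≡ 117·0 = 0, so x = 0.
Check: h(0) = 53·0 + 38 = 38 ≡ 38 (mod 124).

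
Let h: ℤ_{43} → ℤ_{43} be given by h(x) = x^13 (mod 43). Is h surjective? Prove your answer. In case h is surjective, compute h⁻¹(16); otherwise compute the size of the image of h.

35

Since 43 is prime, the nonzero elements of ℤ_{43} form a cyclic group of order 42.
As gcd(13, 42) = 1, raising to the 13th power is a bijection on this group: if x_1^13 ≡ x_2^13 then (x_1x_2^{−1})^13 = 1, and the only element of order dividing gcd(13, 42) = 1 is 1, so x_1 = x_2.
With h(0) = 0 this makes h injective on all of ℤ_{43}, hence bijective (finite equal-size domain and codomain). In particular h is surjective.
Since h is surjective, we find the preimage of 16. The inverse of x ↦ x^13 on (ℤ_{43})^× is x ↦ x^13, because 13·13 = 169 = 4·42 + 1 ≡ 1 (mod 42) and x^{42} = 1 for x ≠ 0 (Fermat). So h⁻¹(16) = 16^13 mod 43.
Repeated squaring mod 43: 16^1 ≡ 16, 16^2 ≡ 16² = 256 ≡ 41, 16^4 ≡ 41² = 1681 ≡ 4, 16^8 ≡ 4² = 16. Since 13 = 8 + 4 + 1, 16^13 ≡ 16·4·16: 16·4 = 64 ≡ 21, then 21·16 = 336 ≡ 35. So 16^13 ≡ 35 (mod 43).
Hence h⁻¹(16) = 35.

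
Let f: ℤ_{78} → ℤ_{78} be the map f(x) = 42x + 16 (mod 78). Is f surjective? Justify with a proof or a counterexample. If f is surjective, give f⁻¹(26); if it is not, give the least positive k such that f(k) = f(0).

13

Since gcd(42, 78) = 6, we have 42x ≡ 0 (mod 6) for all x, so f(x) ≡ 4 (mod 6).
But 0 ≢ 4 (mod 6), so 0 ∈ ℤ_{78} has no preimage. Thus f is not surjective.
Since f is not surjective, we find the least positive k with f(k) = f(0): this means 42k ≡ 0 (mod 78), i.e. 78 ∣ 42k. Since gcd(42, 78) = 6, dividing through by 6 this holds exactly when 13 ∣ 7k, and as gcd(7, 13) = 1, exactly when 13 ∣ k.
The smallest positive such k is 13.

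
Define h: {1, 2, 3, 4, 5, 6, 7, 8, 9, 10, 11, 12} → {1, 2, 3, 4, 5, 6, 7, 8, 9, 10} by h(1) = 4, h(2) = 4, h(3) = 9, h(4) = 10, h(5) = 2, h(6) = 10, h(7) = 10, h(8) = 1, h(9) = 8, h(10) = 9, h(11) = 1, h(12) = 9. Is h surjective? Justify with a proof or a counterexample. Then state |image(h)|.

6

No element maps to 3, so h is not surjective.
The image of h is {1, 2, 4, 8, 9, 10}, which has 6 elements.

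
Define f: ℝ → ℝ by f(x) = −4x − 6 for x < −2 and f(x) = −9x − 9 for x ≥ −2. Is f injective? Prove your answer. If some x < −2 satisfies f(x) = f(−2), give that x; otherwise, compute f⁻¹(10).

-15/4

Both pieces are strictly decreasing (slopes −4 and −9), so each is injective on its own interval.
The left piece maps (−∞, −2) onto (2, ∞); the right piece maps [−2, ∞) onto (−∞, 9].
These images overlap. In particular f(−2) = 9 (right piece), and solving −4x − 6 = 9 on the left piece gives x = −15/4 < −2.
So f(−15/4) = f(−2) with −15/4 ≠ −2, and f is not injective. This x = −15/4 is the requested value below −2.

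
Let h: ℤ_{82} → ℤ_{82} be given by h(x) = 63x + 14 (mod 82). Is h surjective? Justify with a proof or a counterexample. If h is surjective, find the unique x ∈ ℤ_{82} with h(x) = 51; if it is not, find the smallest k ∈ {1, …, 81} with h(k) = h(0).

11

Recall that surjectivity means every element of the codomain has a preimage under h.
Since gcd(63, 82) = 1, 63 is invertible modulo 82. Euclid's algorithm: 82 = 1·63 + 19, 63 = 3·19 + 6, 19 = 3·6 + 1; back-substituting gives 1 = 69·63 − 53·82, so 63⁻¹ ≡ 69 (mod 82).
Then y ↦ 69(y − 14) is a two-sided inverse to h, so every y ∈ ℤ_{82} has a preimage.
Hence h is surjective.
Since h is surjective, we find h⁻¹(51): we need 63x ≡ 51 − 14 ≡ 37 (mod 82). Using 63⁻¹ = 69: x ≡ 69·37 = 2553 = 31·82 + 11, so x = 11.
Check: h(11) = 63·11 + 14 = 707 = 8·82 + 51 ≡ 51 (mod 82).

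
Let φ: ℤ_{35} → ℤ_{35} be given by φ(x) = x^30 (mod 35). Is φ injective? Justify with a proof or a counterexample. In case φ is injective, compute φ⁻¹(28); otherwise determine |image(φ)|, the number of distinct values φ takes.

6

φ(2): Repeated squaring mod 35: 2^1 ≡ 2, 2^2 ≡ 2² = 4, 2^4 ≡ 4² = 16, 2^8 ≡ 16² = 256 ≡ 11, 2^16 ≡ 11² = 121 ≡ 16. Since 30 = 16 + 8 + 4 + 2, 2^30 ≡ 16·11·16·4: 16·11 = 176 ≡ 1, then 1·16 = 16, then 16·4 = 64 ≡ 29. So 2^30 ≡ 29 (mod 35).
φ(3): Repeated squaring mod 35: 3^1 ≡ 3, 3^2 ≡ 3² = 9, 3^4 ≡ 9² = 81 ≡ 11, 3^8 ≡ 11² = 121 ≡ 16, 3^16 ≡ 16² = 256 ≡ 11. Since 30 = 16 + 8 + 4 + 2, 3^30 ≡ 11·16·11·9: 11·16 = 176 ≡ 1, then 1·11 = 11, then 11·9 = 99 ≡ 29. So 3^30 ≡ 29 (mod 35).
So φ(2) = φ(3) = 29 while 2 ≠ 3, hence φ is not injective.
Since φ is not injective, we determine |image(φ)|. Computing x^30 mod 35 for each x (by repeated squaring, reducing mod 35 at every step), the values φ(0), φ(1), …, φ(34) are: 0, 1, 29, 29, 1, 15, 1, 14, 29, 1, 15, 1, 29, 29, 21, 15, 1, 29, 29, 1, 15, 21, 29, 29, 1, 15, 1, 29, 14, 1, 15, 1, 29, 29, 1.
The distinct values are {0, 1, 14, 15, 21, 29}; there are 6 of them.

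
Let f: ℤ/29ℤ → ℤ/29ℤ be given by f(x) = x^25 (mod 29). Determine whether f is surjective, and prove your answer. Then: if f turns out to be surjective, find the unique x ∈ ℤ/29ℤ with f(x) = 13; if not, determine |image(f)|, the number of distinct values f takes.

5

Since 29 is prime, the nonzero elements of ℤ/29ℤ form a cyclic group of order 28.
As gcd(25, 28) = 1, raising to the 25th power is a bijection on this group: if s^25 ≡ t^25 then (st^{−1})^25 = 1, and the only element of order dividing gcd(25, 28) = 1 is 1, so s = t.
With f(0) = 0 this makes f injective on all of ℤ/29ℤ, hence bijective (finite equal-size domain and codomain). In particular f is surjective.
Since f is surjective, we find the preimage of 13. The inverse of x ↦ x^25 on (ℤ/29ℤ)^× is x ↦ x^9, because 25·9 = 225 = 8·28 + 1 ≡ 1 (mod 28) and x^{28} = 1 for x ≠ 0 (Fermat). So f⁻¹(13) = 13^9 mod 29.
Repeated squaring mod 29: 13^1 ≡ 13, 13^2 ≡ 13² = 169 ≡ 24, 13^4 ≡ 24² = 576 ≡ 25, 13^8 ≡ 25² = 625 ≡ 16. Since 9 = 8 + 1, 13^9 ≡ 16·13: 16·13 = 208 ≡ 5. So 13^9 ≡ 5 (mod 29).
Hence f⁻¹(13) = 5.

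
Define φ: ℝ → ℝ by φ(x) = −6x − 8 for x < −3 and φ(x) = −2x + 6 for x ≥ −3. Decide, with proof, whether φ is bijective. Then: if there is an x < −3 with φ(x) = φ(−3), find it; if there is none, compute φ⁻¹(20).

Both pieces are strictly decreasing (slopes −6 and −2), so each is injective on its own interval.
The left piece maps (−∞, −3) onto (10, ∞); the right piece maps [−3, ∞) onto (−∞, 12].
These images overlap. In particular φ(−3) = 12 (right piece), and solving −6x − 8 = 12 on the left piece gives x = −10/3 < −3.
So φ(−10/3) = φ(−3) with −10/3 ≠ −3, and φ is not injective, hence not bijective. This x = −10/3 is the requested value below −3.

-10/3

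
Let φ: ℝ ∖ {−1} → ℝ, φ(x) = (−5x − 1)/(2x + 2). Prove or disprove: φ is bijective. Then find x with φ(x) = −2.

If φ(x) = −5/2, cross-multiplying gives 2(−5x − 1) = −5(2x + 2), which simplifies to −2 = −10 — false.  So −5/2 has no preimage and φ is not surjective.
Therefore φ is not bijective.
Solving φ(x) = −2: cross-multiplying gives −5x − 1 = −2(2x + 2), which rearranges to −1x = −3, so x = 3.

3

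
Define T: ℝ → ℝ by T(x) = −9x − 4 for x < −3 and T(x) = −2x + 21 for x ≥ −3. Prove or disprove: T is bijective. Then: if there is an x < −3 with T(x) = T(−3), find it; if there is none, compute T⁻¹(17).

Both pieces are strictly decreasing (slopes −9 and −2), so each is injective on its own interval.
The left piece maps (−∞, −3) onto (23, ∞); the right piece maps [−3, ∞) onto (−∞, 27].
These images overlap. In particular T(−3) = 27 (right piece), and solving −9x − 4 = 27 on the left piece gives x = −31/9 < −3.
So T(−31/9) = T(−3) with −31/9 ≠ −3, and T is not injective, hence not bijective. This x = −31/9 is the requested value below −3.

-31/9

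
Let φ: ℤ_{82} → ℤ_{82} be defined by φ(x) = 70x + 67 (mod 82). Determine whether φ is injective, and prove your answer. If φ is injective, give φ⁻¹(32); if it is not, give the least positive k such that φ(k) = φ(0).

41

We have gcd(70, 82) = 2 > 1. Taking u = 0 and v = 41: φ(0) = 67 and φ(41) = 70·41 + 67 = 2937 ≡ 67 (mod 82).
So φ(0) = φ(41) while 0 ≠ 41, so φ is not injective.
Since φ is not injective, we find the least positive k with φ(k) = φ(0): this means 70k ≡ 0 (mod 82), i.e. 82 ∣ 70k. Since gcd(70, 82) = 2, dividing through by 2 this holds exactly when 41 ∣ 35k, and as gcd(35, 41) = 1, exactly when 41 ∣ k.
The smallest positive such k is 41.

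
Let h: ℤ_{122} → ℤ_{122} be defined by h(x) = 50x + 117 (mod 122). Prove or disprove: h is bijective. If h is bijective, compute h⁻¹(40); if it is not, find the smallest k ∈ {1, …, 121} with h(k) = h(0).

Recall: h is injective when h(x_1) = h(x_2) forces x_1 = x_2.
We have gcd(50, 122) = 2 > 1. Taking x_1 = 0 and x_2 = 61: h(0) = 117 and h(61) = 50·61 + 117 = 3167 ≡ 117 (mod 122).
So h(0) = h(61) while 0 ≠ 61, hence h is not injective, hence not bijective.
Since h is not bijective, we find the least positive k with h(k) = h(0): this means 50k ≡ 0 (mod 122), i.e. 122 ∣ 50k. Since gcd(50, 122) = 2, dividing through by 2 this holds exactly when 61 ∣ 25k, and as gcd(25, 61) = 1, exactly when 61 ∣ k.
The smallest positive such k is 61.

61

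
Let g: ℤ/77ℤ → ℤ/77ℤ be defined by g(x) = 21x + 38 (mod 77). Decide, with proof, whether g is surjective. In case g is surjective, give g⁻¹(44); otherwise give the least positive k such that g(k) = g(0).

11

Since gcd(21, 77) = 7, we have 21x ≡ 0 (mod 7) for all x, so g(x) ≡ 3 (mod 7).
But 0 ≢ 3 (mod 7), so 0 ∈ ℤ/77ℤ has no preimage. Thus g is not surjective.
Since g is not surjective, we find the least positive k with g(k) = g(0): this means 21k ≡ 0 (mod 77), i.e. 77 ∣ 21k. Since gcd(21, 77) = 7, dividing through by 7 this holds exactly when 11 ∣ 3k, and as gcd(3, 11) = 1, exactly when 11 ∣ k.
The smallest positive such k is 11.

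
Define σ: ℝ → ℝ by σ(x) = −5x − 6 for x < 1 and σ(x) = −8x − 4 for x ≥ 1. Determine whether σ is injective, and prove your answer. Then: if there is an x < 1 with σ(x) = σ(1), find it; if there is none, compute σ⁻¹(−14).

Both pieces are strictly decreasing (slopes −5 and −8), so each is injective on its own interval.
The left piece maps (−∞, 1) onto (−11, ∞); the right piece maps [1, ∞) onto (−∞, −12].
These images are disjoint, so no value is attained by both pieces. Hence σ is injective.
Because the two images are disjoint, no x < 1 has σ(x) = σ(1), so we compute σ⁻¹(−14): −14 lies in (−∞, −12], so solve −8x − 4 = −14: x = (−14 + 4)/(−8) = 5/4.

5/4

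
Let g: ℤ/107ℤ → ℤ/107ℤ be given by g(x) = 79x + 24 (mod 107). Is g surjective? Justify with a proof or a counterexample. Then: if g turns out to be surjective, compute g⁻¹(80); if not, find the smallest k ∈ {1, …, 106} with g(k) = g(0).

105

Since gcd(79, 107) = 1, 79 is invertible modulo 107. Euclid's algorithm: 107 = 1·79 + 28, 79 = 2·28 + 23, 28 = 1·23 + 5, 23 = 4·5 + 3, 5 = 1·3 + 2, 3 = 1·2 + 1; back-substituting gives 1 = 42·79 − 31·107, so 79⁻¹ ≡ 42 (mod 107).
For any y ∈ ℤ/107ℤ, x = 42(y − 24) mod 107 satisfies g(x) = 79·42(y − 24) + 24 ≡ y (since 79·42 ≡ 1 mod 107). So every y has a preimage.
Hence g is surjective.
Since g is surjective, we find g⁻¹(80): we need 79x ≡ 80 − 24 ≡ 56 (mod 107). Using 79⁻¹ = 42: x ≡ 42·56 = 2352 = 21·107 + 105, so x = 105.
Check: g(105) = 79·105 + 24 = 8319 = 77·107 + 80 ≡ 80 (mod 107).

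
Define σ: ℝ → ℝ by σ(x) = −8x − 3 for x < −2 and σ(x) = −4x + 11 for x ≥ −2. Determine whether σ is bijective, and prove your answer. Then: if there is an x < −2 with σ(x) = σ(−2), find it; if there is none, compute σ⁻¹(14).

-11/4

Both pieces are strictly decreasing (slopes −8 and −4), so each is injective on its own interval.
The left piece maps (−∞, −2) onto (13, ∞); the right piece maps [−2, ∞) onto (−∞, 19].
These images overlap. In particular σ(−2) = 19 (right piece), and solving −8x − 3 = 19 on the left piece gives x = −11/4 < −2.
So σ(−11/4) = σ(−2) with −11/4 ≠ −2, and σ is not injective, hence not bijective. This x = −11/4 is the requested value below −2.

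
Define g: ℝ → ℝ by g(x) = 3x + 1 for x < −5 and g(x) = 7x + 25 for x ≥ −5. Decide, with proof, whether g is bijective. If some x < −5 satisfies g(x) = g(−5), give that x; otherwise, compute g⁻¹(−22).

-23/3

Both pieces are strictly increasing (slopes 3 and 7), so each is injective on its own interval.
The left piece maps (−∞, −5) onto (−∞, −14); the right piece maps [−5, ∞) onto [−10, ∞).
The images leave a gap (−14 has no preimage), so g is not surjective, hence not bijective.
Because the two images are disjoint, no x < −5 has g(x) = g(−5), so we compute g⁻¹(−22): −22 lies in (−∞, −14), so solve 3x + 1 = −22: x = (−22 − 1)/3 = −23/3.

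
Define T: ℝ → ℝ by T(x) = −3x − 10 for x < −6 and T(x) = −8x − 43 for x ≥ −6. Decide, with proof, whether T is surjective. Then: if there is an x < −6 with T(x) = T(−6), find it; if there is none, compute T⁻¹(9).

-19/3

Both pieces are strictly decreasing (slopes −3 and −8), so each is injective on its own interval.
The left piece maps (−∞, −6) onto (8, ∞); the right piece maps [−6, ∞) onto (−∞, 5].
The union (8, ∞) ∪ (−∞, 5] omits the interval between 8 and 5; in particular 8 has no preimage. So T is not surjective.
Because the two images are disjoint, no x < −6 has T(x) = T(−6), so we compute T⁻¹(9): 9 lies in (8, ∞), so solve −3x − 10 = 9: x = (9 + 10)/(−3) = −19/3.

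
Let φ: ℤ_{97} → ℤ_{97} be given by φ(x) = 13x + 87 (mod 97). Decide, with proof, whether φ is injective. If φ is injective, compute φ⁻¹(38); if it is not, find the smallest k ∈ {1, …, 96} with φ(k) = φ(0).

41

If φ(x_1) = φ(x_2), then 13x_1 ≡ 13x_2 (mod 97). Because gcd(13, 97) = 1, we may cancel 13 to get x_1 ≡ x_2 (mod 97).
Hence φ is injective.
We now compute 13⁻¹ mod 97 explicitly. Euclid's algorithm: 97 = 7·13 + 6, 13 = 2·6 + 1; back-substituting gives 1 = 15·13 − 2·97, so 13⁻¹ ≡ 15 (mod 97).
Since φ is injective, we find φ⁻¹(38): we need 13x ≡ 38 − 87 ≡ 48 (mod 97). Using 13⁻¹ = 15: x ≡ 15·48 = 720 = 7·97 + 41, so x = 41.
Check: φ(41) = 13·41 + 87 = 620 = 6·97 + 38 ≡ 38 (mod 97).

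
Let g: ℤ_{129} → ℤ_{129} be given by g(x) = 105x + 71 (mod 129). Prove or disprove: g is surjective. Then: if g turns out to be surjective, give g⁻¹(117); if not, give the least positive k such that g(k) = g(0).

Since gcd(105, 129) = 3, we have 105x ≡ 0 (mod 3) for all x, so g(x) ≡ 2 (mod 3).
But 0 ≢ 2 (mod 3), so 0 ∈ ℤ_{129} has no preimage. Therefore g is not surjective.
Since g is not surjective, we find the least positive k with g(k) = g(0): this means 105k ≡ 0 (mod 129), i.e. 129 ∣ 105k. Since gcd(105, 129) = 3, dividing through by 3 this holds exactly when 43 ∣ 35k, and as gcd(35, 43) = 1, exactly when 43 ∣ k.
The smallest positive such k is 43.

43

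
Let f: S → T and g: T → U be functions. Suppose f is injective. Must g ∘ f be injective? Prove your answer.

not injective

No. Take S = T = U = {0, 1}, f = identity (injective), and g(x) = 0 for every x.
Then (g ∘ f)(0) = 0 = (g ∘ f)(1) with 0 ≠ 1, so g ∘ f is not injective.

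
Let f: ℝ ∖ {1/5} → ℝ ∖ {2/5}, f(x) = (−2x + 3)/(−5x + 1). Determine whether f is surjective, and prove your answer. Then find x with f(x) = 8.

5/38

For any y ≠ 2/5, solving y(−5x + 1) = −2x + 3 for x gives a well-defined x ≠ 1/5. So f is surjective.
Solving f(x) = 8: cross-multiplying gives −2x + 3 = 8(−5x + 1), which rearranges to 38x = 5, so x = 5/38.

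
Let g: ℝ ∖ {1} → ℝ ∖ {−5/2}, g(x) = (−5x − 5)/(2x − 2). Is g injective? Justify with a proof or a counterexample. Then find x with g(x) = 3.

1/11

Suppose g(s) = g(t). Cross-multiplying: (−5s − 5)(2t − 2) = (−5t − 5)(2s − 2).
Expanding both sides and cancelling the symmetric terms leaves 20·(s − t) = 0. Since 20 ≠ 0, s = t. Thus g is injective.
Solving g(x) = 3: cross-multiplying gives −5x − 5 = 3(2x − 2), which rearranges to −11x = −1, so x = 1/11.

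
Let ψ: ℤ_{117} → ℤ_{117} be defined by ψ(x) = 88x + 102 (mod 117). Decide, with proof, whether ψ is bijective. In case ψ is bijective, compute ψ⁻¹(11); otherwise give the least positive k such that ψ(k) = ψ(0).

If ψ(x_1) = ψ(x_2), then 88x_1 ≡ 88x_2 (mod 117). Because gcd(88, 117) = 1, we may cancel 88 to get x_1 ≡ x_2 (mod 117).
We now compute 88⁻¹ mod 117 explicitly. Euclid's algorithm: 117 = 1·88 + 29, 88 = 3·29 + 1; back-substituting gives 1 = 4·88 − 3·117, so 88⁻¹ ≡ 4 (mod 117).
For any y ∈ ℤ_{117}, x = 4(y − 102) mod 117 satisfies ψ(x) = 88·4(y − 102) + 102 ≡ y (since 88·4 ≡ 1 mod 117). So every y has a preimage.
Therefore ψ is bijective.
Since ψ is bijective, we find ψ⁻¹(11): we need 88x ≡ 11 − 102 ≡ 26 (mod 117). Using 88⁻¹ = 4: x ≡ 4·26 = 104, so x = 104.
Check: ψ(104) = 88·104 + 102 = 9254 = 79·117 + 11 ≡ 11 (mod 117).

104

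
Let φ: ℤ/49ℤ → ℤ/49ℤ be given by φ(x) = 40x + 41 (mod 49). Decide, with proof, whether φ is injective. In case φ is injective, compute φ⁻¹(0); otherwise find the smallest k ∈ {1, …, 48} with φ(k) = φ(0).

10

Recall that injectivity means: for all u, v in the domain, φ(u) = φ(v) implies u = v.
If φ(u) = φ(v), then 40u ≡ 40v (mod 49). Because gcd(40, 49) = 1, we may cancel 40 to get u ≡ v (mod 49).
Therefore φ is injective.
We now compute 40⁻¹ mod 49 explicitly. Euclid's algorithm: 49 = 1·40 + 9, 40 = 4·9 + 4, 9 = 2·4 + 1; back-substituting gives 1 = 38·40 − 31·49, so 40⁻¹ ≡ 38 (mod 49).
Since φ is injective, we find φ⁻¹(0): we need 40x ≡ 0 − 41 ≡ 8 (mod 49). Using 40⁻¹ = 38: x ≡ 38·8 = 304 = 6·49 + 10, so x = 10.
Check: φ(10) = 40·10 + 41 = 441 = 9·49 + 0 ≡ 0 (mod 49).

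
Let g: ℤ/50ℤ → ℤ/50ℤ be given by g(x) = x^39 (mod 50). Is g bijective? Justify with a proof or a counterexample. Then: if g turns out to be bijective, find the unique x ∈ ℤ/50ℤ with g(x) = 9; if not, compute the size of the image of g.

g(0) = 0^39 = 0.
g(10): Repeated squaring mod 50: 10^1 ≡ 10, 10^2 ≡ 10² = 100 ≡ 0, 10^4 ≡ 0² = 0, 10^8 ≡ 0² = 0, 10^16 ≡ 0² = 0, 10^32 ≡ 0² = 0. Since 39 = 32 + 4 + 2 + 1, 10^39 ≡ 0·0·0·10: 0·0 = 0, then 0·0 = 0, then 0·10 = 0. So 10^39 ≡ 0 (mod 50).
So g(0) = g(10) = 0 while 0 ≠ 10, hence g is not injective, hence not bijective.
Since g is not bijective, we determine |image(g)|. Computing x^39 mod 50 for each x (by repeated squaring, reducing mod 50 at every step), the values g(0), g(1), …, g(49) are: 0, 1, 38, 17, 44, 25, 46, 43, 22, 39, 0, 41, 48, 27, 34, 25, 36, 3, 32, 29, 0, 31, 8, 37, 24, 25, 26, 13, 42, 19, 0, 21, 18, 47, 14, 25, 16, 23, 2, 9, 0, 11, 28, 7, 4, 25, 6, 33, 12, 49.
The distinct values are {0, 1, 2, 3, 4, 6, 7, 8, 9, 11, 12, 13, 14, 16, 17, 18, 19, 21, 22, 23, 24, 25, 26, 27, 28, 29, 31, 32, 33, 34, 36, 37, 38, 39, 41, 42, 43, 44, 46, 47, 48, 49}; there are 42 of them.

42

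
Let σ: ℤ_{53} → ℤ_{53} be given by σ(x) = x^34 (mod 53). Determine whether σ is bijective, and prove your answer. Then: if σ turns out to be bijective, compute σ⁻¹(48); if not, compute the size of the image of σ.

σ(26): Repeated squaring mod 53: 26^1 ≡ 26, 26^2 ≡ 26² = 676 ≡ 40, 26^4 ≡ 40² = 1600 ≡ 10, 26^8 ≡ 10² = 100 ≡ 47, 26^16 ≡ 47² = 2209 ≡ 36, 26^32 ≡ 36² = 1296 ≡ 24. Since 34 = 32 + 2, 26^34 ≡ 24·40: 24·40 = 960 ≡ 6. So 26^34 ≡ 6 (mod 53).
σ(27): Repeated squaring mod 53: 27^1 ≡ 27, 27^2 ≡ 27² = 729 ≡ 40, 27^4 ≡ 40² = 1600 ≡ 10, 27^8 ≡ 10² = 100 ≡ 47, 27^16 ≡ 47² = 2209 ≡ 36, 27^32 ≡ 36² = 1296 ≡ 24. Since 34 = 32 + 2, 27^34 ≡ 24·40: 24·40 = 960 ≡ 6. So 27^34 ≡ 6 (mod 53).
So σ(26) = σ(27) = 6 while 26 ≠ 27, so σ is not injective, hence not bijective.
Since σ is not bijective, we determine |image(σ)|. Computing x^34 mod 53 for each x (by repeated squaring, reducing mod 53 at every step), the values σ(0), σ(1), …, σ(52) are: 0, 1, 9, 11, 28, 38, 46, 44, 40, 15, 24, 10, 43, 36, 25, 47, 42, 49, 29, 17, 4, 7, 37, 52, 16, 13, 6, 6, 13, 16, 52, 37, 7, 4, 17, 29, 49, 42, 47, 25, 36, 43, 10, 24, 15, 40, 44, 46, 38, 28, 11, 9, 1.
The distinct values are {0, 1, 4, 6, 7, 9, 10, 11, 13, 15, 16, 17, 24, 25, 28, 29, 36, 37, 38, 40, 42, 43, 44, 46, 47, 49, 52}; there are 27 of them.

27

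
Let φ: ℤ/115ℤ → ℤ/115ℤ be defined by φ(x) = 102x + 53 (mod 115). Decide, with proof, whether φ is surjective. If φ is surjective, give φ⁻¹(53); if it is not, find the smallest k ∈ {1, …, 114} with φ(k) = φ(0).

Since gcd(102, 115) = 1, 102 is invertible modulo 115. Euclid's algorithm: 115 = 1·102 + 13, 102 = 7·13 + 11, 13 = 1·11 + 2, 11 = 5·2 + 1; back-substituting gives 1 = 53·102 − 47·115, so 102⁻¹ ≡ 53 (mod 115).
Then y ↦ 53(y − 53) is a two-sided inverse to φ, so every y ∈ ℤ/115ℤ has a preimage.
So φ is surjective.
Since φ is surjective, we compute φ⁻¹(53): solve 102x + 53 ≡ 53 (mod 115), i.e. 102x ≡ 0 (mod 115).
Multiplying by 102⁻¹ = 53 gives x ≡ 53·0 = 0 ≡ 0 (mod 115).
Check: φ(0) = 102·0 + 53 = 53 ≡ 53 (mod 115).

0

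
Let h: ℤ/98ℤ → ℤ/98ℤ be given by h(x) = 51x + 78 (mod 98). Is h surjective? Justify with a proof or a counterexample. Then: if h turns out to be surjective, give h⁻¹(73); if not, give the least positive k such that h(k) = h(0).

Recall that h is surjective if every y in the codomain equals h(x) for some x in the domain.
Since gcd(51, 98) = 1, 51 is invertible modulo 98. Euclid's algorithm: 98 = 1·51 + 47, 51 = 1·47 + 4, 47 = 11·4 + 3, 4 = 1·3 + 1; back-substituting gives 1 = 25·51 − 13·98, so 51⁻¹ ≡ 25 (mod 98).
For any y ∈ ℤ/98ℤ, x = 25(y − 78) mod 98 satisfies h(x) = 51·25(y − 78) + 78 ≡ y (since 51·25 ≡ 1 mod 98). So every y has a preimage.
Hence h is surjective.
Since h is surjective, we find h⁻¹(73): we need 51x ≡ 73 − 78 ≡ 93 (mod 98). Using 51⁻¹ = 25: x ≡ 25·93 = 2325 = 23·98 + 71, so x = 71.
Check: h(71) = 51·71 + 78 = 3699 = 37·98 + 73 ≡ 73 (mod 98).

71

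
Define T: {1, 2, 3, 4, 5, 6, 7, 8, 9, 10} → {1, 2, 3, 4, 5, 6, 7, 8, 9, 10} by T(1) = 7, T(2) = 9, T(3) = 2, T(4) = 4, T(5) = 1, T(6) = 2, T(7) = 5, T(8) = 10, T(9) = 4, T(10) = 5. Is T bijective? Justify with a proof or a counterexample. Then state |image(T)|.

7

T(3) = 2 = T(6) with 3 ≠ 6, so T is not injective, hence not bijective.
The image of T is {1, 2, 4, 5, 7, 9, 10}, which has 7 elements.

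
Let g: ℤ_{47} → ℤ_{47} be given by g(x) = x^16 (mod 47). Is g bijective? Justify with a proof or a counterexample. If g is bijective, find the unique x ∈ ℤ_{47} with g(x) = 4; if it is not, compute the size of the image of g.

24

g(23): Repeated squaring mod 47: 23^1 ≡ 23, 23^2 ≡ 23² = 529 ≡ 12, 23^4 ≡ 12² = 144 ≡ 3, 23^8 ≡ 3² = 9, 23^16 ≡ 9² = 81 ≡ 34. So 23^16 ≡ 34 (mod 47).
g(24): Repeated squaring mod 47: 24^1 ≡ 24, 24^2 ≡ 24² = 576 ≡ 12, 24^4 ≡ 12² = 144 ≡ 3, 24^8 ≡ 3² = 9, 24^16 ≡ 9² = 81 ≡ 34. So 24^16 ≡ 34 (mod 47).
So g(23) = g(24) = 34 while 23 ≠ 24, thus g is not injective, hence not bijective.
Since g is not bijective, we determine |image(g)|. Computing x^16 mod 47 for each x (by repeated squaring, reducing mod 47 at every step), the values g(0), g(1), …, g(46) are: 0, 1, 18, 32, 42, 17, 12, 21, 4, 37, 24, 3, 28, 6, 2, 27, 25, 16, 8, 36, 9, 14, 7, 34, 34, 7, 14, 9, 36, 8, 16, 25, 27, 2, 6, 28, 3, 24, 37, 4, 21, 12, 17, 42, 32, 18, 1.
The distinct values are {0, 1, 2, 3, 4, 6, 7, 8, 9, 12, 14, 16, 17, 18, 21, 24, 25, 27, 28, 32, 34, 36, 37, 42}; there are 24 of them.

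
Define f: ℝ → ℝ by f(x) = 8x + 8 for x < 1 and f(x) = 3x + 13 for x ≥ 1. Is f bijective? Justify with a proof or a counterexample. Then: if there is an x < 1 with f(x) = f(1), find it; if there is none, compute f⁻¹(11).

3/8

Both pieces are strictly increasing (slopes 8 and 3), so each is injective on its own interval.
The left piece maps (−∞, 1) onto (−∞, 16); the right piece maps [1, ∞) onto [16, ∞).
Since 16 = 16, the images partition ℝ: f is injective and surjective, hence bijective.
Because the two images are disjoint, no x < 1 has f(x) = f(1), so we compute f⁻¹(11): 11 lies in (−∞, 16), so solve 8x + 8 = 11: x = (11 − 8)/8 = 3/8.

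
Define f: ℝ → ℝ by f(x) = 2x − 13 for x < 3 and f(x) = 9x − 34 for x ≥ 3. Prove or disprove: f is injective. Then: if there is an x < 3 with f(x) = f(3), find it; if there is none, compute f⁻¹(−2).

32/9

Both pieces are strictly increasing (slopes 2 and 9), so each is injective on its own interval.
The left piece maps (−∞, 3) onto (−∞, −7); the right piece maps [3, ∞) onto [−7, ∞).
These images are disjoint, so no value is attained by both pieces. So f is injective.
Because the two images are disjoint, no x < 3 has f(x) = f(3), so we compute f⁻¹(−2): −2 lies in [−7, ∞), so solve 9x − 34 = −2: x = (−2 + 34)/9 = 32/9.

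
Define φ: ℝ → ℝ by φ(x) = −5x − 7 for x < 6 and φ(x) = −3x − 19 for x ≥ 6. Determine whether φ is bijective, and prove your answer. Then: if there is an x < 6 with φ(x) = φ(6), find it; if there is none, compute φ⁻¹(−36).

Both pieces are strictly decreasing (slopes −5 and −3), so each is injective on its own interval.
The left piece maps (−∞, 6) onto (−37, ∞); the right piece maps [6, ∞) onto (−∞, −37].
Since −37 = −37, the images partition ℝ: φ is injective and surjective, hence bijective.
Because the two images are disjoint, no x < 6 has φ(x) = φ(6), so we compute φ⁻¹(−36): −36 lies in (−37, ∞), so solve −5x − 7 = −36: x = (−36 + 7)/(−5) = 29/5.

29/5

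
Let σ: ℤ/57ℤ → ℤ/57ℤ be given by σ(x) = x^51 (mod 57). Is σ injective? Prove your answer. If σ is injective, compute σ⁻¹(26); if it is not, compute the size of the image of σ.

21

σ(1) = 1^51 = 1.
σ(7): Repeated squaring mod 57: 7^1 ≡ 7, 7^2 ≡ 7² = 49, 7^4 ≡ 49² = 2401 ≡ 7, 7^8 ≡ 7² = 49, 7^16 ≡ 49² = 2401 ≡ 7, 7^32 ≡ 7² = 49. Since 51 = 32 + 16 + 2 + 1, 7^51 ≡ 49·7·49·7: 49·7 = 343 ≡ 1, then 1·49 = 49, then 49·7 = 343 ≡ 1. So 7^51 ≡ 1 (mod 57).
So σ(1) = σ(7) = 1 while 1 ≠ 7, so σ is not injective.
Since σ is not injective, we determine |image(σ)|. Computing x^51 mod 57 for each x (by repeated squaring, reducing mod 57 at every step), the values σ(0), σ(1), …, σ(56) are: 0, 1, 50, 12, 49, 26, 30, 1, 56, 30, 46, 20, 18, 46, 50, 27, 7, 26, 18, 19, 20, 12, 31, 11, 45, 49, 20, 18, 49, 8, 39, 37, 8, 12, 46, 26, 45, 37, 38, 39, 31, 50, 30, 7, 11, 39, 37, 11, 27, 1, 56, 27, 31, 8, 45, 7, 56.
The distinct values are {0, 1, 7, 8, 11, 12, 18, 19, 20, 26, 27, 30, 31, 37, 38, 39, 45, 46, 49, 50, 56}; there are 21 of them.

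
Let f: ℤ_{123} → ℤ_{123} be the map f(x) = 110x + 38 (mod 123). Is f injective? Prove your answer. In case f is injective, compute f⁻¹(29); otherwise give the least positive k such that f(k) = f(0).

Suppose f(x_1) = f(x_2) in ℤ_{123}. Then 110x_1 + 38 ≡ 110x_2 + 38 (mod 123), thus 110(x_1 − x_2) ≡ 0 (mod 123).
Since gcd(110, 123) = 1, 110 is invertible modulo 123, thus x_1 − x_2 ≡ 0 (mod 123), i.e. x_1 = x_2.
So f is injective.
We now compute 110⁻¹ mod 123 explicitly. Euclid's algorithm: 123 = 1·110 + 13, 110 = 8·13 + 6, 13 = 2·6 + 1; back-substituting gives 1 = 104·110 − 93·123, so 110⁻¹ ≡ 104 (mod 123).
Since f is injective, we find f⁻¹(29): we need 110x ≡ 29 − 38 ≡ 114 (mod 123). Using 110⁻¹ = 104: x ≡ 104·114 = 11856 = 96·123 + 48, so x = 48.
Check: f(48) = 110·48 + 38 = 5318 = 43·123 + 29 ≡ 29 (mod 123).

48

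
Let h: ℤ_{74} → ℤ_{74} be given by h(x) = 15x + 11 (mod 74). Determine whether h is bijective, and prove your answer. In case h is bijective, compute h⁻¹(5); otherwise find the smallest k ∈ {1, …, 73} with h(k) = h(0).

44

Suppose h(x_1) = h(x_2) in ℤ_{74}. Then 15x_1 + 11 ≡ 15x_2 + 11 (mod 74), thus 15(x_1 − x_2) ≡ 0 (mod 74).
Since gcd(15, 74) = 1, 15 is invertible modulo 74, so x_1 − x_2 ≡ 0 (mod 74), i.e. x_1 = x_2.
We now compute 15⁻¹ mod 74 explicitly. Euclid's algorithm: 74 = 4·15 + 14, 15 = 1·14 + 1; back-substituting gives 1 = 5·15 − 1·74, so 15⁻¹ ≡ 5 (mod 74).
For any y ∈ ℤ_{74}, x = 5(y − 11) mod 74 satisfies h(x) = 15·5(y − 11) + 11 ≡ y (since 15·5 ≡ 1 mod 74). So every y has a preimage.
Thus h is bijective.
Since h is bijective, we find h⁻¹(5): we need 15x ≡ 5 − 11 ≡ 68 (mod 74). Using 15⁻¹ = 5: x ≡ 5·68 = 340 = 4·74 + 44, so x = 44.
Check: h(44) = 15·44 + 11 = 671 = 9·74 + 5 ≡ 5 (mod 74).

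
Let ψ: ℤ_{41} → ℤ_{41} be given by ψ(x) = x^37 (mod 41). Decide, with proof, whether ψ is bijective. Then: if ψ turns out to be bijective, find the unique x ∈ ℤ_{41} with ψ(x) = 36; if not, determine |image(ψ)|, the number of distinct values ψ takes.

Since 41 is prime, the nonzero elements of ℤ_{41} form a cyclic group of order 40.
As gcd(37, 40) = 1, raising to the 37th power is a bijection on this group: if a^37 ≡ b^37 then (ab^{−1})^37 = 1, and the only element of order dividing gcd(37, 40) = 1 is 1, so a = b.
With ψ(0) = 0 this makes ψ injective on all of ℤ_{41}, hence bijective (finite equal-size domain and codomain). In particular ψ is bijective.
Since ψ is bijective, we find the preimage of 36. The inverse of x ↦ x^37 on (ℤ_{41})^× is x ↦ x^13, because 37·13 = 481 = 12·40 + 1 ≡ 1 (mod 40) and x^{40} = 1 for x ≠ 0 (Fermat). So ψ⁻¹(36) = 36^13 mod 41.
Repeated squaring mod 41: 36^1 ≡ 36, 36^2 ≡ 36² = 1296 ≡ 25, 36^4 ≡ 25² = 625 ≡ 10, 36^8 ≡ 10² = 100 ≡ 18. Since 13 = 8 + 4 + 1, 36^13 ≡ 18·10·36: 18·10 = 180 ≡ 16, then 16·36 = 576 ≡ 2. So 36^13 ≡ 2 (mod 41).
Hence ψ⁻¹(36) = 2.

2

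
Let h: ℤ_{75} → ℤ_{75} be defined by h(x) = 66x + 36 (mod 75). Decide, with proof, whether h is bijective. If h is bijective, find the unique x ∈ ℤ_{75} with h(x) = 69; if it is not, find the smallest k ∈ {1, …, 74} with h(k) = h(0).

By definition, injectivity means: for all s, t in the domain, h(s) = h(t) implies s = t.
We have gcd(66, 75) = 3 > 1. Taking s = 0 and t = 25: h(0) = 36 and h(25) = 66·25 + 36 = 1686 ≡ 36 (mod 75).
So h(0) = h(25) while 0 ≠ 25, therefore h is not injective, hence not bijective.
Since h is not bijective, we find the least positive k with h(k) = h(0): this means 66k ≡ 0 (mod 75), i.e. 75 ∣ 66k. Since gcd(66, 75) = 3, dividing through by 3 this holds exactly when 25 ∣ 22k, and as gcd(22, 25) = 1, exactly when 25 ∣ k.
The smallest positive such k is 25.

25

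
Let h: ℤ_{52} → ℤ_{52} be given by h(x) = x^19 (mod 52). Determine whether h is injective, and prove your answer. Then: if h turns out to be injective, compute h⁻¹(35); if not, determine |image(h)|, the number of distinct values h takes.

h(0) = 0^19 = 0.
h(26): Repeated squaring mod 52: 26^1 ≡ 26, 26^2 ≡ 26² = 676 ≡ 0, 26^4 ≡ 0² = 0, 26^8 ≡ 0² = 0, 26^16 ≡ 0² = 0. Since 19 = 16 + 2 + 1, 26^19 ≡ 0·0·26: 0·0 = 0, then 0·26 = 0. So 26^19 ≡ 0 (mod 52).
So h(0) = h(26) = 0 while 0 ≠ 26, thus h is not injective.
Since h is not injective, we determine |image(h)|. Computing x^19 mod 52 for each x (by repeated squaring, reducing mod 52 at every step), the values h(0), h(1), …, h(51) are: 0, 1, 24, 3, 4, 21, 20, 19, 44, 9, 36, 15, 12, 13, 40, 11, 16, 17, 8, 7, 32, 5, 48, 23, 28, 25, 0, 27, 24, 29, 4, 47, 20, 45, 44, 35, 36, 41, 12, 39, 40, 37, 16, 43, 8, 33, 32, 31, 48, 49, 28, 51.
The distinct values are {0, 1, 3, 4, 5, 7, 8, 9, 11, 12, 13, 15, 16, 17, 19, 20, 21, 23, 24, 25, 27, 28, 29, 31, 32, 33, 35, 36, 37, 39, 40, 41, 43, 44, 45, 47, 48, 49, 51}; there are 39 of them.

39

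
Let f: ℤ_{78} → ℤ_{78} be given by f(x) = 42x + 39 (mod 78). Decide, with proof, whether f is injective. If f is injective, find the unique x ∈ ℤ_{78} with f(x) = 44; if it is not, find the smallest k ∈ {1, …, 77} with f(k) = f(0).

We have gcd(42, 78) = 6 > 1. Taking x_1 = 0 and x_2 = 13: f(0) = 39 and f(13) = 42·13 + 39 = 585 ≡ 39 (mod 78).
So f(0) = f(13) while 0 ≠ 13, hence f is not injective.
Since f is not injective, we find the least positive k with f(k) = f(0): this means 42k ≡ 0 (mod 78), i.e. 78 ∣ 42k. Since gcd(42, 78) = 6, dividing through by 6 this holds exactly when 13 ∣ 7k, and as gcd(7, 13) = 1, exactly when 13 ∣ k.
The smallest positive such k is 13.

13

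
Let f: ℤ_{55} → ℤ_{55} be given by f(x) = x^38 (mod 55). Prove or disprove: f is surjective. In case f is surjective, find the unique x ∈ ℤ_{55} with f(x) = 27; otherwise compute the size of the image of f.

f(3): Repeated squaring mod 55: 3^1 ≡ 3, 3^2 ≡ 3² = 9, 3^4 ≡ 9² = 81 ≡ 26, 3^8 ≡ 26² = 676 ≡ 16, 3^16 ≡ 16² = 256 ≡ 36, 3^32 ≡ 36² = 1296 ≡ 31. Since 38 = 32 + 4 + 2, 3^38 ≡ 31·26·9: 31·26 = 806 ≡ 36, then 36·9 = 324 ≡ 49. So 3^38 ≡ 49 (mod 55).
f(8): Repeated squaring mod 55: 8^1 ≡ 8, 8^2 ≡ 8² = 64 ≡ 9, 8^4 ≡ 9² = 81 ≡ 26, 8^8 ≡ 26² = 676 ≡ 16, 8^16 ≡ 16² = 256 ≡ 36, 8^32 ≡ 36² = 1296 ≡ 31. Since 38 = 32 + 4 + 2, 8^38 ≡ 31·26·9: 31·26 = 806 ≡ 36, then 36·9 = 324 ≡ 49. So 8^38 ≡ 49 (mod 55).
So f(3) = f(8) = 49 while 3 ≠ 8, hence f is not injective.
A non-injective map from the 55-element set ℤ_{55} to itself takes at most 54 distinct values, so it cannot be surjective. Therefore f is not surjective.
Since f is not surjective, we determine |image(f)|. Computing x^38 mod 55 for each x (by repeated squaring, reducing mod 55 at every step), the values f(0), f(1), …, f(54) are: 0, 1, 14, 49, 31, 15, 26, 9, 49, 36, 45, 11, 34, 14, 16, 20, 26, 4, 9, 16, 25, 1, 44, 34, 36, 5, 31, 4, 4, 31, 5, 36, 34, 44, 1, 25, 16, 9, 4, 26, 20, 16, 14, 34, 11, 45, 36, 49, 9, 26, 15, 31, 49, 14, 1.
The distinct values are {0, 1, 4, 5, 9, 11, 14, 15, 16, 20, 25, 26, 31, 34, 36, 44, 45, 49}; there are 18 of them.

18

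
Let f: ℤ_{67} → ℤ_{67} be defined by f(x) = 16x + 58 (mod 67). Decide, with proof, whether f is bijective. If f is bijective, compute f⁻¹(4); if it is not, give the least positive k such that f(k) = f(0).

By definition, f is injective when f(s) = f(t) forces s = t.
Suppose f(s) = f(t) in ℤ_{67}. Then 16s + 58 ≡ 16t + 58 (mod 67), so 16(s − t) ≡ 0 (mod 67).
Since gcd(16, 67) = 1, 16 is invertible modulo 67, thus s − t ≡ 0 (mod 67), i.e. s = t.
We now compute 16⁻¹ mod 67 explicitly. Euclid's algorithm: 67 = 4·16 + 3, 16 = 5·3 + 1; back-substituting gives 1 = 21·16 − 5·67, so 16⁻¹ ≡ 21 (mod 67).
For any y ∈ ℤ_{67}, x = 21(y − 58) mod 67 satisfies f(x) = 16·21(y − 58) + 58 ≡ y (since 16·21 ≡ 1 mod 67). So every y has a preimage.
Thus f is bijective.
Since f is bijective, we find f⁻¹(4): we need 16x ≡ 4 − 58 ≡ 13 (mod 67). Using 16⁻¹ = 21: x ≡ 21·13 = 273 = 4·67 + 5, so x = 5.
Check: f(5) = 16·5 + 58 = 138 = 2·67 + 4 ≡ 4 (mod 67).

5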